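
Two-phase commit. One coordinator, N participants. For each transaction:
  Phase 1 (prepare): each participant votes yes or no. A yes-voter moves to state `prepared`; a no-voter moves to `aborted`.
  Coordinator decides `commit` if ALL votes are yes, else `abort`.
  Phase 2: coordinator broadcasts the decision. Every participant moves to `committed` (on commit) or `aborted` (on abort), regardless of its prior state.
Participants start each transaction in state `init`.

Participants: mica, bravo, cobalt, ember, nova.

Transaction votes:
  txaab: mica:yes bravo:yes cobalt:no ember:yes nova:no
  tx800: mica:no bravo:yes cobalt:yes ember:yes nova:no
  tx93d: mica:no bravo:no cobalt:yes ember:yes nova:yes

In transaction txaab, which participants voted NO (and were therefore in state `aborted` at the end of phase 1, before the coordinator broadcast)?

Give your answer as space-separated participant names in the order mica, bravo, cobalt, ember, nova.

Answer: cobalt nova

Derivation:
Txn txaab phase 1: mica yes -> prepared; bravo yes -> prepared; cobalt no -> aborted; ember yes -> prepared; nova no -> aborted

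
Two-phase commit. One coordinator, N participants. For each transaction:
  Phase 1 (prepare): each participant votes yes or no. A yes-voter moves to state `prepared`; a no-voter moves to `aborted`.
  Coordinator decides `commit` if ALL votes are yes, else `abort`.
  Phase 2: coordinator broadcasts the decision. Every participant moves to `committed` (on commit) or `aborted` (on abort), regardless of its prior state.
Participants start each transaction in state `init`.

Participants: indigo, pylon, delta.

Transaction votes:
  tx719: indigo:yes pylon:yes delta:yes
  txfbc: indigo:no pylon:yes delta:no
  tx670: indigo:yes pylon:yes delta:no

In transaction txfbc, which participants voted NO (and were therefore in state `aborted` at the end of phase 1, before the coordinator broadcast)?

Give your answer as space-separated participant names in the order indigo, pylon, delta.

Answer: indigo delta

Derivation:
Txn txfbc phase 1: indigo no -> aborted; pylon yes -> prepared; delta no -> aborted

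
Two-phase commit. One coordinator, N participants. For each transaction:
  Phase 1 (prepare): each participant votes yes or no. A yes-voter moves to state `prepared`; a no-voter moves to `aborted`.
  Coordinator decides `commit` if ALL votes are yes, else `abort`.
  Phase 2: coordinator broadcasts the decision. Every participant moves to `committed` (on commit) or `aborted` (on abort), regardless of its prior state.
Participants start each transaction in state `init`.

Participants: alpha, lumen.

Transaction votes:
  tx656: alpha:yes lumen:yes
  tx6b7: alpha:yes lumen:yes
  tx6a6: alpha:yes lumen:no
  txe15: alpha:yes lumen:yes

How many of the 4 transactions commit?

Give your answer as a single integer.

tx656: all yes -> commit (commits=1)
tx6b7: all yes -> commit (commits=2)
tx6a6: no from lumen -> abort (commits=2)
txe15: all yes -> commit (commits=3)

Answer: 3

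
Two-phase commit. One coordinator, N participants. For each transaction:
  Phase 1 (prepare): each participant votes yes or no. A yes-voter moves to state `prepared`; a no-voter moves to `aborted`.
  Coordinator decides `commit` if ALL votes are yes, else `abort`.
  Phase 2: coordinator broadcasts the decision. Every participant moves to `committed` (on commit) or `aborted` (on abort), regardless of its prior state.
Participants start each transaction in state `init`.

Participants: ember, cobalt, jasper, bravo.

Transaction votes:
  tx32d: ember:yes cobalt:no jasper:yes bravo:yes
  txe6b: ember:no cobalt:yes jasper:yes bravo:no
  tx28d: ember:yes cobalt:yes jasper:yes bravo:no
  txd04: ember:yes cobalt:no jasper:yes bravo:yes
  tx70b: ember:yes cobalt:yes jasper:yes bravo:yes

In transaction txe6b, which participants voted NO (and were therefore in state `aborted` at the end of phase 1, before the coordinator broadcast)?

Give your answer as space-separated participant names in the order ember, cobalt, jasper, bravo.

Answer: ember bravo

Derivation:
Txn txe6b phase 1: ember no -> aborted; cobalt yes -> prepared; jasper yes -> prepared; bravo no -> aborted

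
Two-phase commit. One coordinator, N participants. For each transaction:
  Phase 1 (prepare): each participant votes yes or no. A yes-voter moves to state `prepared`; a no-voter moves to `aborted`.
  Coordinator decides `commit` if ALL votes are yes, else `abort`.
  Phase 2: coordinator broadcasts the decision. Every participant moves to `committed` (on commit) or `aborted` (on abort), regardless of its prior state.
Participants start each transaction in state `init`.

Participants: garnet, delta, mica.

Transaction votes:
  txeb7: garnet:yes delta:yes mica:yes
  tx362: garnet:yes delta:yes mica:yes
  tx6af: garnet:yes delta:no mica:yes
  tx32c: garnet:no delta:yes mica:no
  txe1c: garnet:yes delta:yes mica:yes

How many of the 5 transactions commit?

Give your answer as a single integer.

Answer: 3

Derivation:
txeb7: all yes -> commit (commits=1)
tx362: all yes -> commit (commits=2)
tx6af: no from delta -> abort (commits=2)
tx32c: no from garnet, mica -> abort (commits=2)
txe1c: all yes -> commit (commits=3)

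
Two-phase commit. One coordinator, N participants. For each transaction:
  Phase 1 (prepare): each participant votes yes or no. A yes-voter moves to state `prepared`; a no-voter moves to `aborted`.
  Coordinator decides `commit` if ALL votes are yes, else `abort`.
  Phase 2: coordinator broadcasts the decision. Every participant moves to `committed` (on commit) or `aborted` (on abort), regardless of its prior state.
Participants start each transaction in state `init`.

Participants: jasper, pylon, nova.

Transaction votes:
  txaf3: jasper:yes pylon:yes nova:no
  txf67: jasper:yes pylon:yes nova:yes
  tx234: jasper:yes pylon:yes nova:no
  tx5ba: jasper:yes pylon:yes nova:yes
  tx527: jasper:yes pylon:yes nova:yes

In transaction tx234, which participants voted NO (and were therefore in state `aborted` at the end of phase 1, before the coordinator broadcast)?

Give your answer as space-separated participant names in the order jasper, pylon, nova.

Txn tx234 phase 1: jasper yes -> prepared; pylon yes -> prepared; nova no -> aborted

Answer: nova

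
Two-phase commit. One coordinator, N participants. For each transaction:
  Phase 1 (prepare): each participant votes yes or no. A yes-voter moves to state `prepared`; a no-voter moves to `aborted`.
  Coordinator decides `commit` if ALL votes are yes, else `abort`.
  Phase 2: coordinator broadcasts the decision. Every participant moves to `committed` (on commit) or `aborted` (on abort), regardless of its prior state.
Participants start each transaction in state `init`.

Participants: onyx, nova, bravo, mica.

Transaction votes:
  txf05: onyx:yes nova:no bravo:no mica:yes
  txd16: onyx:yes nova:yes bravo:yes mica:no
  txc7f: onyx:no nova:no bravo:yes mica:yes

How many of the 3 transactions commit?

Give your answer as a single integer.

Answer: 0

Derivation:
txf05: no from nova, bravo -> abort (commits=0)
txd16: no from mica -> abort (commits=0)
txc7f: no from onyx, nova -> abort (commits=0)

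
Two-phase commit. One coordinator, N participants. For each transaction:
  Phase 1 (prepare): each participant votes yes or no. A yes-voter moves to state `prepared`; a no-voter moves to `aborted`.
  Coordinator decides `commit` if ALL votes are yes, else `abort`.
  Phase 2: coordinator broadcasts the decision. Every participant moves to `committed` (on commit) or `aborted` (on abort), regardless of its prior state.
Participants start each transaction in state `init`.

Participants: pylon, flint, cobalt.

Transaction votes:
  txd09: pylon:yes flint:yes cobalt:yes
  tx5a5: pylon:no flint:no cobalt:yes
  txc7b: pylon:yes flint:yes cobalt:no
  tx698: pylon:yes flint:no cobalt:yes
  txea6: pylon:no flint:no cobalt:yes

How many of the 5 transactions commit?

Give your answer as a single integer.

Answer: 1

Derivation:
txd09: all yes -> commit (commits=1)
tx5a5: no from pylon, flint -> abort (commits=1)
txc7b: no from cobalt -> abort (commits=1)
tx698: no from flint -> abort (commits=1)
txea6: no from pylon, flint -> abort (commits=1)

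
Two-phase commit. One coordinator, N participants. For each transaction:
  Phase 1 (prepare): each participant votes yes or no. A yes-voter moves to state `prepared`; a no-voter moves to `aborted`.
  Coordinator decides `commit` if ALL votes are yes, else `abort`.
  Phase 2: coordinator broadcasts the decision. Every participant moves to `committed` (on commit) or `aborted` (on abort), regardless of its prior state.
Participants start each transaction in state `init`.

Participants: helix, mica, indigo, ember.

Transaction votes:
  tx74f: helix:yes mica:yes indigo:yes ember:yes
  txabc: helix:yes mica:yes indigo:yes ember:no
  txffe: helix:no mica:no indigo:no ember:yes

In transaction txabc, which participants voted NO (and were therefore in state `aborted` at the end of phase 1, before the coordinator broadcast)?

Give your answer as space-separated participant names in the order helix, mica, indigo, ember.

Txn txabc phase 1: helix yes -> prepared; mica yes -> prepared; indigo yes -> prepared; ember no -> aborted

Answer: ember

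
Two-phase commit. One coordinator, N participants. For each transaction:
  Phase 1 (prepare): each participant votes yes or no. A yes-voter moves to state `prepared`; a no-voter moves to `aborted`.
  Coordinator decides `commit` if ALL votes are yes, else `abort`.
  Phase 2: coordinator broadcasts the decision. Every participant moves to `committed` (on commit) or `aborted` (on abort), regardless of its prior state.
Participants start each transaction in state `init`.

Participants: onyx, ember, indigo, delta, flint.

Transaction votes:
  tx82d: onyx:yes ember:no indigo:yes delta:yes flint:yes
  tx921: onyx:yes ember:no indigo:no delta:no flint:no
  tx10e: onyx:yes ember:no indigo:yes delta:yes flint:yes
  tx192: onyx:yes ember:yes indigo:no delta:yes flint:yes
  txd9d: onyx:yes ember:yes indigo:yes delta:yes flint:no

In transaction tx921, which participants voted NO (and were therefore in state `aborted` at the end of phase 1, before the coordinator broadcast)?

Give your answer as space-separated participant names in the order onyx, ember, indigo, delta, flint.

Txn tx921 phase 1: onyx yes -> prepared; ember no -> aborted; indigo no -> aborted; delta no -> aborted; flint no -> aborted

Answer: ember indigo delta flint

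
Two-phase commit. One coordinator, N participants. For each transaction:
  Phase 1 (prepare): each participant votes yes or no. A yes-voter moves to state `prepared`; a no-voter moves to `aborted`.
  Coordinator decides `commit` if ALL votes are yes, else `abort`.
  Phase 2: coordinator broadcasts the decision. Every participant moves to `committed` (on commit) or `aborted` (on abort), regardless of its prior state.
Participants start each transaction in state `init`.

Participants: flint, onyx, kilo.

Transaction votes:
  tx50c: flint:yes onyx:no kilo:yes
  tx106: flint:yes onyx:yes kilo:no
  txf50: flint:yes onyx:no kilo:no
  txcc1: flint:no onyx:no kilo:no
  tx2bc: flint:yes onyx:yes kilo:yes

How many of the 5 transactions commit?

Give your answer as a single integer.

Answer: 1

Derivation:
tx50c: no from onyx -> abort (commits=0)
tx106: no from kilo -> abort (commits=0)
txf50: no from onyx, kilo -> abort (commits=0)
txcc1: no from flint, onyx, kilo -> abort (commits=0)
tx2bc: all yes -> commit (commits=1)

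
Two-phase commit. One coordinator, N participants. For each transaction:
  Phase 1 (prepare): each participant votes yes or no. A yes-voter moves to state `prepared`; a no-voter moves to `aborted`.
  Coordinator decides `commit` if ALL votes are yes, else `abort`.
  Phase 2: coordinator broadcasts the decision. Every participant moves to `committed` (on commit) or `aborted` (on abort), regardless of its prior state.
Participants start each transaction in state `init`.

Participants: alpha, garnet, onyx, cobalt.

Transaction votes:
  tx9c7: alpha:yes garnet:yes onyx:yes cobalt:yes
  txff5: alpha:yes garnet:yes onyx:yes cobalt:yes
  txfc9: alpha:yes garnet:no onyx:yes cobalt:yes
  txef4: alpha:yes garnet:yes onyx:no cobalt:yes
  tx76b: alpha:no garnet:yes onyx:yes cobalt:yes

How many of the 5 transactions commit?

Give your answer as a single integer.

tx9c7: all yes -> commit (commits=1)
txff5: all yes -> commit (commits=2)
txfc9: no from garnet -> abort (commits=2)
txef4: no from onyx -> abort (commits=2)
tx76b: no from alpha -> abort (commits=2)

Answer: 2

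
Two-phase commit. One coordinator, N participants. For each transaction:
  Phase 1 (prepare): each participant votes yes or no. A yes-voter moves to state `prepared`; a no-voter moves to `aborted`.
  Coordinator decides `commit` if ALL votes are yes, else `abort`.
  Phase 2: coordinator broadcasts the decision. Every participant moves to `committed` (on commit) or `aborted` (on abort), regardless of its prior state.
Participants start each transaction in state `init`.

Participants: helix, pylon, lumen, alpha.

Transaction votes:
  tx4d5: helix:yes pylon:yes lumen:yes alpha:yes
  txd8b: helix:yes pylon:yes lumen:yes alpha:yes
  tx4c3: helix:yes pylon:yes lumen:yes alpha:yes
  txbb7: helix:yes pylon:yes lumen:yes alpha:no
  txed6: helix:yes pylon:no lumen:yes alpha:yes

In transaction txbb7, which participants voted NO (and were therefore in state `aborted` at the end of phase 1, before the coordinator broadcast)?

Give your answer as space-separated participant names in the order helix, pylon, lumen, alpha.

Answer: alpha

Derivation:
Txn txbb7 phase 1: helix yes -> prepared; pylon yes -> prepared; lumen yes -> prepared; alpha no -> aborted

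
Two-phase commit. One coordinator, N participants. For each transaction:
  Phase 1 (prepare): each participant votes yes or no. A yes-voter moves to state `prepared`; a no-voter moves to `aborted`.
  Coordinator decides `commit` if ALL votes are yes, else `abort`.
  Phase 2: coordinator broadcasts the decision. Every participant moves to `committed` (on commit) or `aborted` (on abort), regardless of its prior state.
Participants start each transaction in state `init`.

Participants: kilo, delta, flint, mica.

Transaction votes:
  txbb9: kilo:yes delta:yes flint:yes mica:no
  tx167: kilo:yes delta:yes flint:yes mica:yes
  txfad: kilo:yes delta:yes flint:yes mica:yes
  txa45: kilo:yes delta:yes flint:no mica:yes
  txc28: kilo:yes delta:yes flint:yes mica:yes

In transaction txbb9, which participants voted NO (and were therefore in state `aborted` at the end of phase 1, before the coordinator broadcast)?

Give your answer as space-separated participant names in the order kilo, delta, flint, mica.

Answer: mica

Derivation:
Txn txbb9 phase 1: kilo yes -> prepared; delta yes -> prepared; flint yes -> prepared; mica no -> aborted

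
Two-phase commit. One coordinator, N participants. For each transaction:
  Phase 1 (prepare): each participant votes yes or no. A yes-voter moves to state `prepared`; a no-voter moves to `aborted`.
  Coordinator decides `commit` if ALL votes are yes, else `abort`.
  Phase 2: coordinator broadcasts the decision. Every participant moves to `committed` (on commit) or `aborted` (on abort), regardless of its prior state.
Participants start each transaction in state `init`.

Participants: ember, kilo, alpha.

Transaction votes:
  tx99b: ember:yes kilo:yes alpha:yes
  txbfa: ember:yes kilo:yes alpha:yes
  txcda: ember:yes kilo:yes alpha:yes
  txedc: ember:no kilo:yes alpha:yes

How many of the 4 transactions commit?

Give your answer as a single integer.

tx99b: all yes -> commit (commits=1)
txbfa: all yes -> commit (commits=2)
txcda: all yes -> commit (commits=3)
txedc: no from ember -> abort (commits=3)

Answer: 3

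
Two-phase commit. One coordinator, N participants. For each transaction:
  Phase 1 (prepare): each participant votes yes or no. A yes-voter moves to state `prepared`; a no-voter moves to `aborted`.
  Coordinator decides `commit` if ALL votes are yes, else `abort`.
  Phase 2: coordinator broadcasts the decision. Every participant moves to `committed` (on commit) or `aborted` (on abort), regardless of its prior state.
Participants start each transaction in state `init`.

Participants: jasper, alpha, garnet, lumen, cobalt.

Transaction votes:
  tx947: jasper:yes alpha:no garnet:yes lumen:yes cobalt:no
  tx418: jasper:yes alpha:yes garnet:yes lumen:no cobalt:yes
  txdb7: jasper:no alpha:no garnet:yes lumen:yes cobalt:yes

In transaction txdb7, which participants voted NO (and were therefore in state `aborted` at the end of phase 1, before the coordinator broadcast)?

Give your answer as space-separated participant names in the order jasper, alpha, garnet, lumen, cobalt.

Answer: jasper alpha

Derivation:
Txn txdb7 phase 1: jasper no -> aborted; alpha no -> aborted; garnet yes -> prepared; lumen yes -> prepared; cobalt yes -> prepared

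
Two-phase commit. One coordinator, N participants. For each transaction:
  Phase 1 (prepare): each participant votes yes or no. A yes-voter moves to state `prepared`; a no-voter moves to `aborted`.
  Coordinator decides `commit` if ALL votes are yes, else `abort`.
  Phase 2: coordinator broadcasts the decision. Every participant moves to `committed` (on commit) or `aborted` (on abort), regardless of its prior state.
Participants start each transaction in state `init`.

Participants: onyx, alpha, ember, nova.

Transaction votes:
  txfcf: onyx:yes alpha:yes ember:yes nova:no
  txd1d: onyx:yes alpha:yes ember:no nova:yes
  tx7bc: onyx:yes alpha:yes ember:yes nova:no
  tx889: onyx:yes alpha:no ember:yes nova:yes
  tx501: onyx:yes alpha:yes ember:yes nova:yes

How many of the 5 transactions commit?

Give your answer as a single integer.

Answer: 1

Derivation:
txfcf: no from nova -> abort (commits=0)
txd1d: no from ember -> abort (commits=0)
tx7bc: no from nova -> abort (commits=0)
tx889: no from alpha -> abort (commits=0)
tx501: all yes -> commit (commits=1)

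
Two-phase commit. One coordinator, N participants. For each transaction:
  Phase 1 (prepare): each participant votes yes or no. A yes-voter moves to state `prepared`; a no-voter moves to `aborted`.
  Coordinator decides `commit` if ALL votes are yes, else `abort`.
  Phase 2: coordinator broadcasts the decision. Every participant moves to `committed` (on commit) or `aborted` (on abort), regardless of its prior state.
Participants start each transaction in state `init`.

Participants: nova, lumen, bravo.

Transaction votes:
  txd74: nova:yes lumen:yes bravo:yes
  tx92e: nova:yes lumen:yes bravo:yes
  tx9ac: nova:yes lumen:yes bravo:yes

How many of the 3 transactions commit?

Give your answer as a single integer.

Answer: 3

Derivation:
txd74: all yes -> commit (commits=1)
tx92e: all yes -> commit (commits=2)
tx9ac: all yes -> commit (commits=3)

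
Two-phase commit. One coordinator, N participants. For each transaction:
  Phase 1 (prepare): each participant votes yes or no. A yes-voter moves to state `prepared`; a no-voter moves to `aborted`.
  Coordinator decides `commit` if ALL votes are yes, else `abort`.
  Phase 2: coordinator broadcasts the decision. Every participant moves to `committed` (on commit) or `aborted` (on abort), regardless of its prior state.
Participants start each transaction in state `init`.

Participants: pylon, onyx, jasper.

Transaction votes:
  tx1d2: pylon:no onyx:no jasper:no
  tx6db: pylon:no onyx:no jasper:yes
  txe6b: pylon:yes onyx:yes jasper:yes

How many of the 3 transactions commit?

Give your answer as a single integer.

tx1d2: no from pylon, onyx, jasper -> abort (commits=0)
tx6db: no from pylon, onyx -> abort (commits=0)
txe6b: all yes -> commit (commits=1)

Answer: 1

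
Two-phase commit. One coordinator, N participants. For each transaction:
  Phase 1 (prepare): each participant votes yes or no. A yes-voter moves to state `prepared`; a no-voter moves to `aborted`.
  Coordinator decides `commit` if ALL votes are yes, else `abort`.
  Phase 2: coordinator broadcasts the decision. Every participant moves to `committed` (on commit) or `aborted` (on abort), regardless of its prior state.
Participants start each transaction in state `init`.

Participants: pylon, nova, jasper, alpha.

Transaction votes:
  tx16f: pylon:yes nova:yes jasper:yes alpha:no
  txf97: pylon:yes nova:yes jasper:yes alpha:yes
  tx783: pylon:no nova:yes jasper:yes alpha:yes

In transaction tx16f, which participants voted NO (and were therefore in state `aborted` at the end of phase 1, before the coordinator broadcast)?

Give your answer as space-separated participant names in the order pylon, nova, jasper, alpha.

Txn tx16f phase 1: pylon yes -> prepared; nova yes -> prepared; jasper yes -> prepared; alpha no -> aborted

Answer: alpha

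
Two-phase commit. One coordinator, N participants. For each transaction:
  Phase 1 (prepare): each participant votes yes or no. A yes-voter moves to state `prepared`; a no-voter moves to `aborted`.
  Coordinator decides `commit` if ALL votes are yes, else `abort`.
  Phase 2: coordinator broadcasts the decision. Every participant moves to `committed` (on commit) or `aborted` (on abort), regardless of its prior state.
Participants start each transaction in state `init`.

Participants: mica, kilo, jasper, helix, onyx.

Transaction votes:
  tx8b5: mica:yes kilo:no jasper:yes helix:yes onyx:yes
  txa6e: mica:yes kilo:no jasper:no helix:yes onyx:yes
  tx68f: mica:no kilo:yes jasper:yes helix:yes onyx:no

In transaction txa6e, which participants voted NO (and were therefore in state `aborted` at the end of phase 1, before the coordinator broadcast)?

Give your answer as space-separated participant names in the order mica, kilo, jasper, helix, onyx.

Txn txa6e phase 1: mica yes -> prepared; kilo no -> aborted; jasper no -> aborted; helix yes -> prepared; onyx yes -> prepared

Answer: kilo jasper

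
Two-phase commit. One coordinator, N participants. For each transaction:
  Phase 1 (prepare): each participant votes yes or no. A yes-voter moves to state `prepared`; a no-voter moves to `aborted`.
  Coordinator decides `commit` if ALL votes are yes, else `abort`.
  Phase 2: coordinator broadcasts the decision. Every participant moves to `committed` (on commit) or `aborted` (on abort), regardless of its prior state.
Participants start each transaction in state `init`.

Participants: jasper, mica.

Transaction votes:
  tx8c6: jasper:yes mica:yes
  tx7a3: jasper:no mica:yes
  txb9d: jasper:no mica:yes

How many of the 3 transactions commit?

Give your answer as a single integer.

tx8c6: all yes -> commit (commits=1)
tx7a3: no from jasper -> abort (commits=1)
txb9d: no from jasper -> abort (commits=1)

Answer: 1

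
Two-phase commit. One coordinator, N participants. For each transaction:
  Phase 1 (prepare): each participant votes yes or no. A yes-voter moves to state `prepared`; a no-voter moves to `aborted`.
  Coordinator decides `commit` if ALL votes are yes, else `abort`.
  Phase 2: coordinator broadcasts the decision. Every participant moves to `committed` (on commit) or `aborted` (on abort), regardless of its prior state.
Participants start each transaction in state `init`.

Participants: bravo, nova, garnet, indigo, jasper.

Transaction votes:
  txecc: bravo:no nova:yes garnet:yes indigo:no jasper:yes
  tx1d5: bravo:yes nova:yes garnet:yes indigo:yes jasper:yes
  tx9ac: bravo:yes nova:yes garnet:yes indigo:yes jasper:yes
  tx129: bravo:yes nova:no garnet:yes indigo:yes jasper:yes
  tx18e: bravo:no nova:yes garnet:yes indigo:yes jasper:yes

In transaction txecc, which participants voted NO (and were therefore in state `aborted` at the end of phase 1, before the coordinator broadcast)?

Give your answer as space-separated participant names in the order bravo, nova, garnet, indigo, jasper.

Txn txecc phase 1: bravo no -> aborted; nova yes -> prepared; garnet yes -> prepared; indigo no -> aborted; jasper yes -> prepared

Answer: bravo indigo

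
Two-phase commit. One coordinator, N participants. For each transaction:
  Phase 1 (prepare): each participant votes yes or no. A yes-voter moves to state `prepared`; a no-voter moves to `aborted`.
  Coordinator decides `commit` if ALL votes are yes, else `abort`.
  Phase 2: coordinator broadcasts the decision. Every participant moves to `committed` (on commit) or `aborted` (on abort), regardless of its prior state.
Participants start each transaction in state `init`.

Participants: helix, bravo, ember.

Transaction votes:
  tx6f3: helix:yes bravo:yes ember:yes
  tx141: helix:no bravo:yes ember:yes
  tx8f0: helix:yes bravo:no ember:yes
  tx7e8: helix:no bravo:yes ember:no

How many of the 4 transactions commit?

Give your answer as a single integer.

tx6f3: all yes -> commit (commits=1)
tx141: no from helix -> abort (commits=1)
tx8f0: no from bravo -> abort (commits=1)
tx7e8: no from helix, ember -> abort (commits=1)

Answer: 1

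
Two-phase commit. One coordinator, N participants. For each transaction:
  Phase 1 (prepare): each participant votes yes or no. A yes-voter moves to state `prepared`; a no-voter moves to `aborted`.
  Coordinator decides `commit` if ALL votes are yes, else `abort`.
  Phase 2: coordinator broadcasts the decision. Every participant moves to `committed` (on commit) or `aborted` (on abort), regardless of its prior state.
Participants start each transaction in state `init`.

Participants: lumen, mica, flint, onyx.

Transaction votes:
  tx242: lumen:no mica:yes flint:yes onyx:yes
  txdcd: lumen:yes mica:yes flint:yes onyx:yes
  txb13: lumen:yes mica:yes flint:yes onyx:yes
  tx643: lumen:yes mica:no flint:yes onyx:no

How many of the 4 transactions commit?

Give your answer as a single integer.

tx242: no from lumen -> abort (commits=0)
txdcd: all yes -> commit (commits=1)
txb13: all yes -> commit (commits=2)
tx643: no from mica, onyx -> abort (commits=2)

Answer: 2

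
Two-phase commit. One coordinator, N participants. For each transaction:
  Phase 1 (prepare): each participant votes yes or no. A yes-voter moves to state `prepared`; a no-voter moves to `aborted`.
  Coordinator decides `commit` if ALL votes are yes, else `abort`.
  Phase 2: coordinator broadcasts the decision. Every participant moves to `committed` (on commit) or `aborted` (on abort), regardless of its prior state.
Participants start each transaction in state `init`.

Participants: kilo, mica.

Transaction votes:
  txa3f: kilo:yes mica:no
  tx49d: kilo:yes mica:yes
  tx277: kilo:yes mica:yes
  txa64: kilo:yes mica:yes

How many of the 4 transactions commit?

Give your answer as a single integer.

Answer: 3

Derivation:
txa3f: no from mica -> abort (commits=0)
tx49d: all yes -> commit (commits=1)
tx277: all yes -> commit (commits=2)
txa64: all yes -> commit (commits=3)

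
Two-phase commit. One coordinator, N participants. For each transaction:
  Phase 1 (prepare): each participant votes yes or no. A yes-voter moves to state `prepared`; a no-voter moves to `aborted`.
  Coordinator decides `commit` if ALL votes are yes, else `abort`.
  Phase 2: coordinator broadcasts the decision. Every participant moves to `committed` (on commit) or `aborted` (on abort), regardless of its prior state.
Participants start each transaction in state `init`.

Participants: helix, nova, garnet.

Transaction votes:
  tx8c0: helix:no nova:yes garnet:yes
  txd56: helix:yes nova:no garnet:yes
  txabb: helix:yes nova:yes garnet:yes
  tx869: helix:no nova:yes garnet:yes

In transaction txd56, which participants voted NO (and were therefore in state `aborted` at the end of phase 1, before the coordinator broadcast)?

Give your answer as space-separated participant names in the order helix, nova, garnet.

Txn txd56 phase 1: helix yes -> prepared; nova no -> aborted; garnet yes -> prepared

Answer: nova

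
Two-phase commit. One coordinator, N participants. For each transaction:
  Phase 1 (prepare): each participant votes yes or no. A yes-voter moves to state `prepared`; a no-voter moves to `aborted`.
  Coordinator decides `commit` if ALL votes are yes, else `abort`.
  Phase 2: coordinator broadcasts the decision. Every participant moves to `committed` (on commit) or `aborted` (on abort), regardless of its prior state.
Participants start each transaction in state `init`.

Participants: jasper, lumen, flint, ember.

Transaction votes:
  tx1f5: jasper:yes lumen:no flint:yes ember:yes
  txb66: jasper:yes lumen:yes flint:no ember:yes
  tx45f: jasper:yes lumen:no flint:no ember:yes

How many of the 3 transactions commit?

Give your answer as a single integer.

Answer: 0

Derivation:
tx1f5: no from lumen -> abort (commits=0)
txb66: no from flint -> abort (commits=0)
tx45f: no from lumen, flint -> abort (commits=0)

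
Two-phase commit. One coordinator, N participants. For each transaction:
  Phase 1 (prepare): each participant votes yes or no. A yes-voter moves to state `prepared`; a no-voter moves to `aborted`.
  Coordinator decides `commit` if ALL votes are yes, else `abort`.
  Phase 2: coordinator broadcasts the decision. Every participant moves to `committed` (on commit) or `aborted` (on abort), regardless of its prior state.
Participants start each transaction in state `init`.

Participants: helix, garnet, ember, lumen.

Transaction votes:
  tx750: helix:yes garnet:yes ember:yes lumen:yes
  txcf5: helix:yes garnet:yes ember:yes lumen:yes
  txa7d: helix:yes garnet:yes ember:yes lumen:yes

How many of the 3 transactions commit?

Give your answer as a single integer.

Answer: 3

Derivation:
tx750: all yes -> commit (commits=1)
txcf5: all yes -> commit (commits=2)
txa7d: all yes -> commit (commits=3)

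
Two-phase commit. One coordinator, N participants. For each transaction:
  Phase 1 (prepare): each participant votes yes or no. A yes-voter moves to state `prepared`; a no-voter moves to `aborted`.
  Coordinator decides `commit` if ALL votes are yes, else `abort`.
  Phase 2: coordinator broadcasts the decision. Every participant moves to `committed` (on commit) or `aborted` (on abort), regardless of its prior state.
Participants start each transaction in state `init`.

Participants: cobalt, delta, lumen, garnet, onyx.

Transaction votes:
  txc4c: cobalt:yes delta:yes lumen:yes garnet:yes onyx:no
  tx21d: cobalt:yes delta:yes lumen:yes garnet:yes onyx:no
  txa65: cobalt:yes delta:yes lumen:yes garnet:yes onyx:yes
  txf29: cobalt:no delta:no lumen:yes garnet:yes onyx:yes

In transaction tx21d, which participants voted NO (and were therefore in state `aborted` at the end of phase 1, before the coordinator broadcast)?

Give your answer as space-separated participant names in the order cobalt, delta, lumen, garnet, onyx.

Answer: onyx

Derivation:
Txn tx21d phase 1: cobalt yes -> prepared; delta yes -> prepared; lumen yes -> prepared; garnet yes -> prepared; onyx no -> aborted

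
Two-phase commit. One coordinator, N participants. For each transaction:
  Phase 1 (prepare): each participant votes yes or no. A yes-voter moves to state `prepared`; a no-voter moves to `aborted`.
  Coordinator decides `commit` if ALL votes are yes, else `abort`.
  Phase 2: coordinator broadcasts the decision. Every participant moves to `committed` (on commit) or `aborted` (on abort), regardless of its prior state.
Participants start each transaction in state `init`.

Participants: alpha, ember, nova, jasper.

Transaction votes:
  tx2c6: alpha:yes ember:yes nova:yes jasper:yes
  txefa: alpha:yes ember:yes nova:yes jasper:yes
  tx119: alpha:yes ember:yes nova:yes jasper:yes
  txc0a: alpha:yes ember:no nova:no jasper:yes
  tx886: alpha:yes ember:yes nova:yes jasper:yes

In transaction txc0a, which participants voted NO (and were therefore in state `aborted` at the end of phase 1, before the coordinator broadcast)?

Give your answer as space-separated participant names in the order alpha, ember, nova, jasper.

Answer: ember nova

Derivation:
Txn txc0a phase 1: alpha yes -> prepared; ember no -> aborted; nova no -> aborted; jasper yes -> prepared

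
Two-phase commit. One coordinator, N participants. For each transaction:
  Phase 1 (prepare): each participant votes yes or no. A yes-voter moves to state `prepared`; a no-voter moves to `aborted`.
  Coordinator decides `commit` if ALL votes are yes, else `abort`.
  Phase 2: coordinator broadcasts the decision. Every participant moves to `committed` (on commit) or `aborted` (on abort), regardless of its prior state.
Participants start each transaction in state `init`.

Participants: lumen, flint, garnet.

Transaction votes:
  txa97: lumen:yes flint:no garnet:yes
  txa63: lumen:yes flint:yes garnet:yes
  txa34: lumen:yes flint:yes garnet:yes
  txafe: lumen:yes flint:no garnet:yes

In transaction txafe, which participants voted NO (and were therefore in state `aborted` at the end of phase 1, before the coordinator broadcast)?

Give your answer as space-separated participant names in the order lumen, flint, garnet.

Answer: flint

Derivation:
Txn txafe phase 1: lumen yes -> prepared; flint no -> aborted; garnet yes -> prepared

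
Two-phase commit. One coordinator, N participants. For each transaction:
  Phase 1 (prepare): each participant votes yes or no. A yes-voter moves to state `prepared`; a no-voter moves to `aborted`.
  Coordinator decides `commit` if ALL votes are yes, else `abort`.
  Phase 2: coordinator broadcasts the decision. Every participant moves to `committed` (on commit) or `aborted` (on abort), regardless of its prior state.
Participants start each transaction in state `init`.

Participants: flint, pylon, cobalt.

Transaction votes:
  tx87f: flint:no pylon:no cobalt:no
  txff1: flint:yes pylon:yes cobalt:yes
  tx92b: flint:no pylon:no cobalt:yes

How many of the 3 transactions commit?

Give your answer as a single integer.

Answer: 1

Derivation:
tx87f: no from flint, pylon, cobalt -> abort (commits=0)
txff1: all yes -> commit (commits=1)
tx92b: no from flint, pylon -> abort (commits=1)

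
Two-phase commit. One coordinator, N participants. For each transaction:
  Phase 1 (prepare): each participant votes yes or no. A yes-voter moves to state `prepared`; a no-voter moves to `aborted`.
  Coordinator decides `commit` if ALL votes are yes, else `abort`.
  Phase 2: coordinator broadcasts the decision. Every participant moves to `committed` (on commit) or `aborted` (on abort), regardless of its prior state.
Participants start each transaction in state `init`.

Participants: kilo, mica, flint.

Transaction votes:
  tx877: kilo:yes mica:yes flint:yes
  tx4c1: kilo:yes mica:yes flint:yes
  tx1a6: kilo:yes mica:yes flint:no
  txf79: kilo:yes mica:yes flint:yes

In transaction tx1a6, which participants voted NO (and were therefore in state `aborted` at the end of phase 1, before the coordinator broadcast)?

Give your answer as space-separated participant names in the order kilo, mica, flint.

Answer: flint

Derivation:
Txn tx1a6 phase 1: kilo yes -> prepared; mica yes -> prepared; flint no -> aborted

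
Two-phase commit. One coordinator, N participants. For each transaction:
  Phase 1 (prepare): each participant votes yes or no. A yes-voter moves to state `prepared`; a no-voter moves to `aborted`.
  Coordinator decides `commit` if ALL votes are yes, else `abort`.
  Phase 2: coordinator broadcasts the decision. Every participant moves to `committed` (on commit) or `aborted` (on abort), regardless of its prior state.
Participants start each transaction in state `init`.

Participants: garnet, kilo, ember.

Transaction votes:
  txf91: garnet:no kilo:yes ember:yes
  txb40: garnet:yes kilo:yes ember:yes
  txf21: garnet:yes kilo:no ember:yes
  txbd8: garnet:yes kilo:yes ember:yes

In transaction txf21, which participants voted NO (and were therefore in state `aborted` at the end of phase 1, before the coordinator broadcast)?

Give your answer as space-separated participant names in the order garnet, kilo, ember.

Answer: kilo

Derivation:
Txn txf21 phase 1: garnet yes -> prepared; kilo no -> aborted; ember yes -> prepared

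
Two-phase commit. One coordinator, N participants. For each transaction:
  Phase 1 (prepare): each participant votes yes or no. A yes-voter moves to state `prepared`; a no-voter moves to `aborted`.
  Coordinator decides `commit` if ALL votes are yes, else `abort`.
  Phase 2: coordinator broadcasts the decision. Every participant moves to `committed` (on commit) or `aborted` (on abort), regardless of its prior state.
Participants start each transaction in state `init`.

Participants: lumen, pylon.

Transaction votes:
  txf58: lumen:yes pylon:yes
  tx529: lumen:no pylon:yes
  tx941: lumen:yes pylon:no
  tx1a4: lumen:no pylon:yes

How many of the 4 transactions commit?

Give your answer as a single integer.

txf58: all yes -> commit (commits=1)
tx529: no from lumen -> abort (commits=1)
tx941: no from pylon -> abort (commits=1)
tx1a4: no from lumen -> abort (commits=1)

Answer: 1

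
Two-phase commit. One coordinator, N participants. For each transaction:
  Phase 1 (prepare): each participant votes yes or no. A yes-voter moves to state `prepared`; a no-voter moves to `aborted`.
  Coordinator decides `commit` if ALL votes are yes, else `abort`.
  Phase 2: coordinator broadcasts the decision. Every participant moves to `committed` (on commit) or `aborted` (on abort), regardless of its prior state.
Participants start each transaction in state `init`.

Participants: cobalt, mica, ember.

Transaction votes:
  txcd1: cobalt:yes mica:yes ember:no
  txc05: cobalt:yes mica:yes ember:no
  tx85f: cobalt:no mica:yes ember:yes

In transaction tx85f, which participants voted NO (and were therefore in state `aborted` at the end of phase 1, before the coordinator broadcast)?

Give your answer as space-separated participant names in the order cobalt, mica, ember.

Txn tx85f phase 1: cobalt no -> aborted; mica yes -> prepared; ember yes -> prepared

Answer: cobalt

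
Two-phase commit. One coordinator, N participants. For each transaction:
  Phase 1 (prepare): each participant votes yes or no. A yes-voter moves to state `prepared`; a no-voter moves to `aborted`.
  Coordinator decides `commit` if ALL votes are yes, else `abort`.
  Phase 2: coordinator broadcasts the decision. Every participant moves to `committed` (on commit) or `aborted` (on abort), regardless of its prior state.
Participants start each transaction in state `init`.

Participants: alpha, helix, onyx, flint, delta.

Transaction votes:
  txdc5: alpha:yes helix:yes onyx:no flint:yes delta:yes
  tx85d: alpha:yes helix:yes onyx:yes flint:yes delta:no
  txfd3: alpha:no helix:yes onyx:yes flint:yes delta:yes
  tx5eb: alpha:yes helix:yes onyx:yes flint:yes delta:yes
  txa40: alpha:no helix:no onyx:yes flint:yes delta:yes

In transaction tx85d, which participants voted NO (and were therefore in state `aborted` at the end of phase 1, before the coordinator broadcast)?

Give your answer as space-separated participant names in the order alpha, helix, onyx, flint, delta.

Txn tx85d phase 1: alpha yes -> prepared; helix yes -> prepared; onyx yes -> prepared; flint yes -> prepared; delta no -> aborted

Answer: delta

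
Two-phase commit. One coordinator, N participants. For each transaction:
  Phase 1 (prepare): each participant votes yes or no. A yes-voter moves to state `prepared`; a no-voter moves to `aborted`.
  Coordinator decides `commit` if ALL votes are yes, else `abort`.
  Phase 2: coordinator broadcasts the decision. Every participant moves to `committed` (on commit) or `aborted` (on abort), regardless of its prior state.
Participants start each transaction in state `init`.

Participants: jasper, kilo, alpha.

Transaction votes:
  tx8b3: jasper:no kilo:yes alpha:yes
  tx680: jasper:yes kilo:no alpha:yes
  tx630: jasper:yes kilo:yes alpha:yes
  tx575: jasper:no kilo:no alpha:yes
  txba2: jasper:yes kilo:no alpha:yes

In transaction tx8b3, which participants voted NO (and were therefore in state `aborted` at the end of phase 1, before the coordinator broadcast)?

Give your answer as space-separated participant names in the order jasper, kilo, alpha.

Answer: jasper

Derivation:
Txn tx8b3 phase 1: jasper no -> aborted; kilo yes -> prepared; alpha yes -> prepared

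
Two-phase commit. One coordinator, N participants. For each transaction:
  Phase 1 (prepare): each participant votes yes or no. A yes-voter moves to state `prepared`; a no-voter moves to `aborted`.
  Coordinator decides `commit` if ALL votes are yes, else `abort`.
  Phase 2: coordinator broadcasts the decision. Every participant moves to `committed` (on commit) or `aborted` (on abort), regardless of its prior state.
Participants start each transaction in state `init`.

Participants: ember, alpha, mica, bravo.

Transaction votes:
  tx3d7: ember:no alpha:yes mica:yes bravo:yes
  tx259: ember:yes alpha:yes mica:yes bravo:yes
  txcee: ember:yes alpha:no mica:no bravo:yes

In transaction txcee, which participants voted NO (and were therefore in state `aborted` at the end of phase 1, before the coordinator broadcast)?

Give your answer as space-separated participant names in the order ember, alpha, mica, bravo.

Answer: alpha mica

Derivation:
Txn txcee phase 1: ember yes -> prepared; alpha no -> aborted; mica no -> aborted; bravo yes -> prepared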